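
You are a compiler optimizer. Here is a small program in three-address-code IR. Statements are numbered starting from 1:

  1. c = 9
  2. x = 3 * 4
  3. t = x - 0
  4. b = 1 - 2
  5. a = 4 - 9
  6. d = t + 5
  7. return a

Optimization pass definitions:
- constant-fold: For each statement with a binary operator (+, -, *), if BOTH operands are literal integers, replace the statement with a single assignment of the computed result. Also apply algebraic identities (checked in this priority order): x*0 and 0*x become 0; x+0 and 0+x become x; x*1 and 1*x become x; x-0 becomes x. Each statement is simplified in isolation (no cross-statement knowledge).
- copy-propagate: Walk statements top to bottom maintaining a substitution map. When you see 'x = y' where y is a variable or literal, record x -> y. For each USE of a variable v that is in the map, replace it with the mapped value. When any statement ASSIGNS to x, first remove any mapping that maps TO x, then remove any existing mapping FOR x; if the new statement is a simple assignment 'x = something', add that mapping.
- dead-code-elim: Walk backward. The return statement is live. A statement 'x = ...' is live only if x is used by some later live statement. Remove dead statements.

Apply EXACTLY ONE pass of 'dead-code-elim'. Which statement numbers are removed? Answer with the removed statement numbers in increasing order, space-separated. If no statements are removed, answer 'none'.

Backward liveness scan:
Stmt 1 'c = 9': DEAD (c not in live set [])
Stmt 2 'x = 3 * 4': DEAD (x not in live set [])
Stmt 3 't = x - 0': DEAD (t not in live set [])
Stmt 4 'b = 1 - 2': DEAD (b not in live set [])
Stmt 5 'a = 4 - 9': KEEP (a is live); live-in = []
Stmt 6 'd = t + 5': DEAD (d not in live set ['a'])
Stmt 7 'return a': KEEP (return); live-in = ['a']
Removed statement numbers: [1, 2, 3, 4, 6]
Surviving IR:
  a = 4 - 9
  return a

Answer: 1 2 3 4 6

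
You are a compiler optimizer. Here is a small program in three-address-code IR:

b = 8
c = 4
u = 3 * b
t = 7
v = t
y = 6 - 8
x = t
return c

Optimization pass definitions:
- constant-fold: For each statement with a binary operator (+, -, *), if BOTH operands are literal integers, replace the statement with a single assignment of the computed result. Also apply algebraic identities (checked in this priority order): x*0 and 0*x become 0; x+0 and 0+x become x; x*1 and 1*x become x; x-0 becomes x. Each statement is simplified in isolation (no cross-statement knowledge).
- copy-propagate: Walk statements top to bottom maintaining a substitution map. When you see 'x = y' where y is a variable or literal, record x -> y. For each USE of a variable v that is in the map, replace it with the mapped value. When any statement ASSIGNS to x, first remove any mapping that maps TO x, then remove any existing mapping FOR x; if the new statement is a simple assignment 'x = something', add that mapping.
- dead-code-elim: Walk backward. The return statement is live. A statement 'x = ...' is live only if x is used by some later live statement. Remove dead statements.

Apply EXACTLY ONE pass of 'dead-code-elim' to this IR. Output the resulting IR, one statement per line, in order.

Answer: c = 4
return c

Derivation:
Applying dead-code-elim statement-by-statement:
  [8] return c  -> KEEP (return); live=['c']
  [7] x = t  -> DEAD (x not live)
  [6] y = 6 - 8  -> DEAD (y not live)
  [5] v = t  -> DEAD (v not live)
  [4] t = 7  -> DEAD (t not live)
  [3] u = 3 * b  -> DEAD (u not live)
  [2] c = 4  -> KEEP; live=[]
  [1] b = 8  -> DEAD (b not live)
Result (2 stmts):
  c = 4
  return c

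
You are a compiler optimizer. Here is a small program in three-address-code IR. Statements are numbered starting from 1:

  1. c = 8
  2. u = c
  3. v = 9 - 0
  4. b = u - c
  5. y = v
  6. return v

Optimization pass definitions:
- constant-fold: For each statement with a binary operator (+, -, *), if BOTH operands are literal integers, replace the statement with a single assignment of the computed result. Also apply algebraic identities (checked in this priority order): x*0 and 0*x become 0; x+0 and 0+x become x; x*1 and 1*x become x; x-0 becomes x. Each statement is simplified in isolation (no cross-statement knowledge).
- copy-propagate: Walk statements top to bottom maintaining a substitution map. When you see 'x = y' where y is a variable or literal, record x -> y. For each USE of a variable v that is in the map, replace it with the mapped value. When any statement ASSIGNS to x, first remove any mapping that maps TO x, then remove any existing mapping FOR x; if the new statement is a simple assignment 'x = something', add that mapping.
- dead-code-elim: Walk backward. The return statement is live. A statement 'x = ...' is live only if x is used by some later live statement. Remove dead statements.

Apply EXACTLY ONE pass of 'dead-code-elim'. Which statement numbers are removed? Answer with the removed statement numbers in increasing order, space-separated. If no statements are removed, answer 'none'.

Answer: 1 2 4 5

Derivation:
Backward liveness scan:
Stmt 1 'c = 8': DEAD (c not in live set [])
Stmt 2 'u = c': DEAD (u not in live set [])
Stmt 3 'v = 9 - 0': KEEP (v is live); live-in = []
Stmt 4 'b = u - c': DEAD (b not in live set ['v'])
Stmt 5 'y = v': DEAD (y not in live set ['v'])
Stmt 6 'return v': KEEP (return); live-in = ['v']
Removed statement numbers: [1, 2, 4, 5]
Surviving IR:
  v = 9 - 0
  return v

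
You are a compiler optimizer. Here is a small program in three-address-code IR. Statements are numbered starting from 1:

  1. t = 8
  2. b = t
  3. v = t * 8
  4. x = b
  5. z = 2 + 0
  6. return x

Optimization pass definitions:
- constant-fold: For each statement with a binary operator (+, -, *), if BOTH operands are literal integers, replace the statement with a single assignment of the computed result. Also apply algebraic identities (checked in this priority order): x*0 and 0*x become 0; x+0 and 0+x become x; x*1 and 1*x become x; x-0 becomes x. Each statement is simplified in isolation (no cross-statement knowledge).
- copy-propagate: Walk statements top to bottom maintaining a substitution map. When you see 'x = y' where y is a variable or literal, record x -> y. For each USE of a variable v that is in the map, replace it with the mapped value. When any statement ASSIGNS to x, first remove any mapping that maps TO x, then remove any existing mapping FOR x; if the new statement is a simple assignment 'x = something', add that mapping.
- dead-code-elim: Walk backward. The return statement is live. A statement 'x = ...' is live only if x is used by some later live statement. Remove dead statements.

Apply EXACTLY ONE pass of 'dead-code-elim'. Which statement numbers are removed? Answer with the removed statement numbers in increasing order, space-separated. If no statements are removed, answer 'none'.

Answer: 3 5

Derivation:
Backward liveness scan:
Stmt 1 't = 8': KEEP (t is live); live-in = []
Stmt 2 'b = t': KEEP (b is live); live-in = ['t']
Stmt 3 'v = t * 8': DEAD (v not in live set ['b'])
Stmt 4 'x = b': KEEP (x is live); live-in = ['b']
Stmt 5 'z = 2 + 0': DEAD (z not in live set ['x'])
Stmt 6 'return x': KEEP (return); live-in = ['x']
Removed statement numbers: [3, 5]
Surviving IR:
  t = 8
  b = t
  x = b
  return x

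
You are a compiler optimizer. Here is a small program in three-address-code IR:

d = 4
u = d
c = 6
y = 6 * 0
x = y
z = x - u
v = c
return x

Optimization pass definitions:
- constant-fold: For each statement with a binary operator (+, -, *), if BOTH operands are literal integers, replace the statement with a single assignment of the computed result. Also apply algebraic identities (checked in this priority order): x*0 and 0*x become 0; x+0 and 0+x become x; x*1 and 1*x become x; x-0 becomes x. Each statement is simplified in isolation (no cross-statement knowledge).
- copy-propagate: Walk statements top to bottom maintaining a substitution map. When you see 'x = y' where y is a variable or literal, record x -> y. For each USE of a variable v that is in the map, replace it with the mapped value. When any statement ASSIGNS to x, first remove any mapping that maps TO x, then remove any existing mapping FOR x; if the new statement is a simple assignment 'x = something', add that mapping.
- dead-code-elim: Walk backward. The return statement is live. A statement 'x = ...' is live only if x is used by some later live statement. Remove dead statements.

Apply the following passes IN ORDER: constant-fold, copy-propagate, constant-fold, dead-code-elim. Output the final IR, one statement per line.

Answer: return 0

Derivation:
Initial IR:
  d = 4
  u = d
  c = 6
  y = 6 * 0
  x = y
  z = x - u
  v = c
  return x
After constant-fold (8 stmts):
  d = 4
  u = d
  c = 6
  y = 0
  x = y
  z = x - u
  v = c
  return x
After copy-propagate (8 stmts):
  d = 4
  u = 4
  c = 6
  y = 0
  x = 0
  z = 0 - 4
  v = 6
  return 0
After constant-fold (8 stmts):
  d = 4
  u = 4
  c = 6
  y = 0
  x = 0
  z = -4
  v = 6
  return 0
After dead-code-elim (1 stmts):
  return 0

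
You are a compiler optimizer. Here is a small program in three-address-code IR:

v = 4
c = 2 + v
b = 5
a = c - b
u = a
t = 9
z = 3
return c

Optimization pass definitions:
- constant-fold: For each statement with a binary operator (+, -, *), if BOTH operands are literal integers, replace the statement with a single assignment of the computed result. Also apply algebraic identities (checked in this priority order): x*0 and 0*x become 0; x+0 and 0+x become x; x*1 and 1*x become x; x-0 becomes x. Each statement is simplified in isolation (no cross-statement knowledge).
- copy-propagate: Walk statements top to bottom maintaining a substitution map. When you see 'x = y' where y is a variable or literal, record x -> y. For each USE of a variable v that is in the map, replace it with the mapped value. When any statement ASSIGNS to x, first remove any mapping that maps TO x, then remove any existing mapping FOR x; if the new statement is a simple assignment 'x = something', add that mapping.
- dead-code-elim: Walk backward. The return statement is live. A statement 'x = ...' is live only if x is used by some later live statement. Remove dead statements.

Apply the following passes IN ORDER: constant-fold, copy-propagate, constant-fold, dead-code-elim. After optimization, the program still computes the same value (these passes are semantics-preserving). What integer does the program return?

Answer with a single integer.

Initial IR:
  v = 4
  c = 2 + v
  b = 5
  a = c - b
  u = a
  t = 9
  z = 3
  return c
After constant-fold (8 stmts):
  v = 4
  c = 2 + v
  b = 5
  a = c - b
  u = a
  t = 9
  z = 3
  return c
After copy-propagate (8 stmts):
  v = 4
  c = 2 + 4
  b = 5
  a = c - 5
  u = a
  t = 9
  z = 3
  return c
After constant-fold (8 stmts):
  v = 4
  c = 6
  b = 5
  a = c - 5
  u = a
  t = 9
  z = 3
  return c
After dead-code-elim (2 stmts):
  c = 6
  return c
Evaluate:
  v = 4  =>  v = 4
  c = 2 + v  =>  c = 6
  b = 5  =>  b = 5
  a = c - b  =>  a = 1
  u = a  =>  u = 1
  t = 9  =>  t = 9
  z = 3  =>  z = 3
  return c = 6

Answer: 6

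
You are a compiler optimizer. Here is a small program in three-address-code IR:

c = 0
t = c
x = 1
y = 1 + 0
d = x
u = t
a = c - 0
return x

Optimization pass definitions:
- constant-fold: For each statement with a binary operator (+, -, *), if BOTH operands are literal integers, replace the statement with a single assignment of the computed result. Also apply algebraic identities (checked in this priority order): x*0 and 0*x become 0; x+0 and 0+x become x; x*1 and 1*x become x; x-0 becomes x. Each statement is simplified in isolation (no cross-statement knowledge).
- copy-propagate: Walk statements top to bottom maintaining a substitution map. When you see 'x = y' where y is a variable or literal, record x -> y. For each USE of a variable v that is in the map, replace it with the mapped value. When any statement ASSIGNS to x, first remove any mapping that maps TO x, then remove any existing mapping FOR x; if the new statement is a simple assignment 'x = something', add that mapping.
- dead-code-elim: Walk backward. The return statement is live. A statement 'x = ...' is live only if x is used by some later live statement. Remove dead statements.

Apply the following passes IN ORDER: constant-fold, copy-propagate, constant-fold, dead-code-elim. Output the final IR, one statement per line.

Answer: return 1

Derivation:
Initial IR:
  c = 0
  t = c
  x = 1
  y = 1 + 0
  d = x
  u = t
  a = c - 0
  return x
After constant-fold (8 stmts):
  c = 0
  t = c
  x = 1
  y = 1
  d = x
  u = t
  a = c
  return x
After copy-propagate (8 stmts):
  c = 0
  t = 0
  x = 1
  y = 1
  d = 1
  u = 0
  a = 0
  return 1
After constant-fold (8 stmts):
  c = 0
  t = 0
  x = 1
  y = 1
  d = 1
  u = 0
  a = 0
  return 1
After dead-code-elim (1 stmts):
  return 1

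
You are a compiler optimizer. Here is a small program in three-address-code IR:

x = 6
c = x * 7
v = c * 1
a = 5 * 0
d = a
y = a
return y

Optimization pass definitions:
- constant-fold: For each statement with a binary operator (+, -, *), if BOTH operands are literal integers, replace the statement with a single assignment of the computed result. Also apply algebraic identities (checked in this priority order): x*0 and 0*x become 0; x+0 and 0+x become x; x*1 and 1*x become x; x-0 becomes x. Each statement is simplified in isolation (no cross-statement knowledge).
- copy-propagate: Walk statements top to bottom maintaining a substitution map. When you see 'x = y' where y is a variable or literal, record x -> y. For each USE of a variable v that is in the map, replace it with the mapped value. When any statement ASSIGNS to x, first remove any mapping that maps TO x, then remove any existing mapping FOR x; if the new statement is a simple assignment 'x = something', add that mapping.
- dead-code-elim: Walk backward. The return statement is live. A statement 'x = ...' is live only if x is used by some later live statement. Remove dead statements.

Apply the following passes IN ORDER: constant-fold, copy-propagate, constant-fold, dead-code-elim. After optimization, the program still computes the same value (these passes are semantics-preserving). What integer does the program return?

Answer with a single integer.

Answer: 0

Derivation:
Initial IR:
  x = 6
  c = x * 7
  v = c * 1
  a = 5 * 0
  d = a
  y = a
  return y
After constant-fold (7 stmts):
  x = 6
  c = x * 7
  v = c
  a = 0
  d = a
  y = a
  return y
After copy-propagate (7 stmts):
  x = 6
  c = 6 * 7
  v = c
  a = 0
  d = 0
  y = 0
  return 0
After constant-fold (7 stmts):
  x = 6
  c = 42
  v = c
  a = 0
  d = 0
  y = 0
  return 0
After dead-code-elim (1 stmts):
  return 0
Evaluate:
  x = 6  =>  x = 6
  c = x * 7  =>  c = 42
  v = c * 1  =>  v = 42
  a = 5 * 0  =>  a = 0
  d = a  =>  d = 0
  y = a  =>  y = 0
  return y = 0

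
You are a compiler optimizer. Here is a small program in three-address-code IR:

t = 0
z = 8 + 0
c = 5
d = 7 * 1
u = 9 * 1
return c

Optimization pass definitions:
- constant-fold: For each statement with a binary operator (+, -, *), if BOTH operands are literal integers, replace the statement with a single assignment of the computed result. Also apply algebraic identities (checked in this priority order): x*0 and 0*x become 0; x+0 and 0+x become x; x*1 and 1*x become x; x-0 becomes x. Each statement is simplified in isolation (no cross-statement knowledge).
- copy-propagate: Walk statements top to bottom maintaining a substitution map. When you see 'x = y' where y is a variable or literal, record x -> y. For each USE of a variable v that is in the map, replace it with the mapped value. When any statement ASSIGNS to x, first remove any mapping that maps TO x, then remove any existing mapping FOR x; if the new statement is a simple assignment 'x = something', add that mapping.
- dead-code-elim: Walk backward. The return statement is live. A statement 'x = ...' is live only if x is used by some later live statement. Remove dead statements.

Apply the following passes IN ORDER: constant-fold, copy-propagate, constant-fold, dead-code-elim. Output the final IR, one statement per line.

Answer: return 5

Derivation:
Initial IR:
  t = 0
  z = 8 + 0
  c = 5
  d = 7 * 1
  u = 9 * 1
  return c
After constant-fold (6 stmts):
  t = 0
  z = 8
  c = 5
  d = 7
  u = 9
  return c
After copy-propagate (6 stmts):
  t = 0
  z = 8
  c = 5
  d = 7
  u = 9
  return 5
After constant-fold (6 stmts):
  t = 0
  z = 8
  c = 5
  d = 7
  u = 9
  return 5
After dead-code-elim (1 stmts):
  return 5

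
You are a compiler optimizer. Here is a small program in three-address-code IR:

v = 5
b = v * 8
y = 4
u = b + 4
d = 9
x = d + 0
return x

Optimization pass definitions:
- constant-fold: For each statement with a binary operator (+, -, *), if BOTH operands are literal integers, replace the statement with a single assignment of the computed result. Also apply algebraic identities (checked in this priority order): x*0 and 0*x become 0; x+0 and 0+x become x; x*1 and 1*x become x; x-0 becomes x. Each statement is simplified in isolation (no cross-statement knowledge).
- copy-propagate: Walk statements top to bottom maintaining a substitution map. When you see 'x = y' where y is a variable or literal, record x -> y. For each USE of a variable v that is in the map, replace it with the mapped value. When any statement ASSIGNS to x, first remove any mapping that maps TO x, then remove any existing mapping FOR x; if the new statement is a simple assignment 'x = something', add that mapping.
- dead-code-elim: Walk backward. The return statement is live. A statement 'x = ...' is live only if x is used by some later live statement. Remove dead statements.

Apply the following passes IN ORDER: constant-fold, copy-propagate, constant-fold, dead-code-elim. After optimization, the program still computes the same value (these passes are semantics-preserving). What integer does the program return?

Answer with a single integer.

Initial IR:
  v = 5
  b = v * 8
  y = 4
  u = b + 4
  d = 9
  x = d + 0
  return x
After constant-fold (7 stmts):
  v = 5
  b = v * 8
  y = 4
  u = b + 4
  d = 9
  x = d
  return x
After copy-propagate (7 stmts):
  v = 5
  b = 5 * 8
  y = 4
  u = b + 4
  d = 9
  x = 9
  return 9
After constant-fold (7 stmts):
  v = 5
  b = 40
  y = 4
  u = b + 4
  d = 9
  x = 9
  return 9
After dead-code-elim (1 stmts):
  return 9
Evaluate:
  v = 5  =>  v = 5
  b = v * 8  =>  b = 40
  y = 4  =>  y = 4
  u = b + 4  =>  u = 44
  d = 9  =>  d = 9
  x = d + 0  =>  x = 9
  return x = 9

Answer: 9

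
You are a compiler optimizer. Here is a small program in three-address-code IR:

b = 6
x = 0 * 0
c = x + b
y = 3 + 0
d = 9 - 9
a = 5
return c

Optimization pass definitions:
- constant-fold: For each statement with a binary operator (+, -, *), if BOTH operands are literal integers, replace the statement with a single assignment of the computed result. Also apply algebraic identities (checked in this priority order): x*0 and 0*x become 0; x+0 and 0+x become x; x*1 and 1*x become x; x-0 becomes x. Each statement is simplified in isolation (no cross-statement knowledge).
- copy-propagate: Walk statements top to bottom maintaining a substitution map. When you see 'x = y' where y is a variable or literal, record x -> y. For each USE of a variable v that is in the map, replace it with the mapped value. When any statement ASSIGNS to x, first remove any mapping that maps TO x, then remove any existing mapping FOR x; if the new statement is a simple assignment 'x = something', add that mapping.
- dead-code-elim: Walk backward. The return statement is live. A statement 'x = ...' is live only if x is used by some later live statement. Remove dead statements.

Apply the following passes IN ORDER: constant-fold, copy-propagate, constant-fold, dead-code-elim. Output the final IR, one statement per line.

Initial IR:
  b = 6
  x = 0 * 0
  c = x + b
  y = 3 + 0
  d = 9 - 9
  a = 5
  return c
After constant-fold (7 stmts):
  b = 6
  x = 0
  c = x + b
  y = 3
  d = 0
  a = 5
  return c
After copy-propagate (7 stmts):
  b = 6
  x = 0
  c = 0 + 6
  y = 3
  d = 0
  a = 5
  return c
After constant-fold (7 stmts):
  b = 6
  x = 0
  c = 6
  y = 3
  d = 0
  a = 5
  return c
After dead-code-elim (2 stmts):
  c = 6
  return c

Answer: c = 6
return c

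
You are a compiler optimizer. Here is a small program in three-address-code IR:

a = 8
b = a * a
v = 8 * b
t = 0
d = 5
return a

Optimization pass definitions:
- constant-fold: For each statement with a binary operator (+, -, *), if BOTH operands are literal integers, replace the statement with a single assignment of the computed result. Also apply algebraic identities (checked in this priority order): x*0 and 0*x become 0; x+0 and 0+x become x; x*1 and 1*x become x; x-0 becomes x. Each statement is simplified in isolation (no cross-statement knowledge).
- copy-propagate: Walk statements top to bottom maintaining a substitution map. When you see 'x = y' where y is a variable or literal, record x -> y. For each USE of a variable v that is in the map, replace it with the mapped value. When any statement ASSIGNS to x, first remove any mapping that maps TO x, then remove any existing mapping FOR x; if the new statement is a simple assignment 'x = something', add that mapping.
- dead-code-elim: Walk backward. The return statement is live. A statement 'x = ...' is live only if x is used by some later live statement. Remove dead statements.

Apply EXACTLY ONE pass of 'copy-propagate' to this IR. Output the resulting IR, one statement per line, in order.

Answer: a = 8
b = 8 * 8
v = 8 * b
t = 0
d = 5
return 8

Derivation:
Applying copy-propagate statement-by-statement:
  [1] a = 8  (unchanged)
  [2] b = a * a  -> b = 8 * 8
  [3] v = 8 * b  (unchanged)
  [4] t = 0  (unchanged)
  [5] d = 5  (unchanged)
  [6] return a  -> return 8
Result (6 stmts):
  a = 8
  b = 8 * 8
  v = 8 * b
  t = 0
  d = 5
  return 8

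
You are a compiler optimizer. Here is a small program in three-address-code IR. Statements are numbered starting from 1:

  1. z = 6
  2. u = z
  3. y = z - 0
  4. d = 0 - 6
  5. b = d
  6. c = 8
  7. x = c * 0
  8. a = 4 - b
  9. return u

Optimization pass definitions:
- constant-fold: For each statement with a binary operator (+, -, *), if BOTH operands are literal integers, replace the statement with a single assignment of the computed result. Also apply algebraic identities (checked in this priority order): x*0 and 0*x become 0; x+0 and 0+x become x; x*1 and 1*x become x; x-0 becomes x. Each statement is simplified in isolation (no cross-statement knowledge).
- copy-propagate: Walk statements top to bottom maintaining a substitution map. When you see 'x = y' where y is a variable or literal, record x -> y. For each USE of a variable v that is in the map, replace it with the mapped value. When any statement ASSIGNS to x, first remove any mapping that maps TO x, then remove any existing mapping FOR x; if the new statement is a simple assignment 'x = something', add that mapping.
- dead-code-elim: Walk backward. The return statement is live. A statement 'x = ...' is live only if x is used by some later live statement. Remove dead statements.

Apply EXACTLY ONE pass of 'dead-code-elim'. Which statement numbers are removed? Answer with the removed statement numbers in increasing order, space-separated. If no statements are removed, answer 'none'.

Answer: 3 4 5 6 7 8

Derivation:
Backward liveness scan:
Stmt 1 'z = 6': KEEP (z is live); live-in = []
Stmt 2 'u = z': KEEP (u is live); live-in = ['z']
Stmt 3 'y = z - 0': DEAD (y not in live set ['u'])
Stmt 4 'd = 0 - 6': DEAD (d not in live set ['u'])
Stmt 5 'b = d': DEAD (b not in live set ['u'])
Stmt 6 'c = 8': DEAD (c not in live set ['u'])
Stmt 7 'x = c * 0': DEAD (x not in live set ['u'])
Stmt 8 'a = 4 - b': DEAD (a not in live set ['u'])
Stmt 9 'return u': KEEP (return); live-in = ['u']
Removed statement numbers: [3, 4, 5, 6, 7, 8]
Surviving IR:
  z = 6
  u = z
  return u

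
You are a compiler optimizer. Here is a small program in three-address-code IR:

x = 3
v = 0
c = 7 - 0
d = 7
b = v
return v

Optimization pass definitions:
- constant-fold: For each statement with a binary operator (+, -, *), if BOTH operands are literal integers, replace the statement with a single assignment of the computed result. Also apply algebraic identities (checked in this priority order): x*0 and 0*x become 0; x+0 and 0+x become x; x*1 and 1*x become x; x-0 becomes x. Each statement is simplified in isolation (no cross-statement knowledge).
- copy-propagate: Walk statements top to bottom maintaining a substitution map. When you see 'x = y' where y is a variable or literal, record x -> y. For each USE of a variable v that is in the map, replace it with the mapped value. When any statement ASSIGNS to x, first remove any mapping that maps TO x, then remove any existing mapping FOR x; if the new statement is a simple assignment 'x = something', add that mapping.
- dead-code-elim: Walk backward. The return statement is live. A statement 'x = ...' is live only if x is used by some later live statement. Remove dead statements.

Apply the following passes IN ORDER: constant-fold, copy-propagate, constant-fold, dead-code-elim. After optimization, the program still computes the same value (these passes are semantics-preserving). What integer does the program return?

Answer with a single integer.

Answer: 0

Derivation:
Initial IR:
  x = 3
  v = 0
  c = 7 - 0
  d = 7
  b = v
  return v
After constant-fold (6 stmts):
  x = 3
  v = 0
  c = 7
  d = 7
  b = v
  return v
After copy-propagate (6 stmts):
  x = 3
  v = 0
  c = 7
  d = 7
  b = 0
  return 0
After constant-fold (6 stmts):
  x = 3
  v = 0
  c = 7
  d = 7
  b = 0
  return 0
After dead-code-elim (1 stmts):
  return 0
Evaluate:
  x = 3  =>  x = 3
  v = 0  =>  v = 0
  c = 7 - 0  =>  c = 7
  d = 7  =>  d = 7
  b = v  =>  b = 0
  return v = 0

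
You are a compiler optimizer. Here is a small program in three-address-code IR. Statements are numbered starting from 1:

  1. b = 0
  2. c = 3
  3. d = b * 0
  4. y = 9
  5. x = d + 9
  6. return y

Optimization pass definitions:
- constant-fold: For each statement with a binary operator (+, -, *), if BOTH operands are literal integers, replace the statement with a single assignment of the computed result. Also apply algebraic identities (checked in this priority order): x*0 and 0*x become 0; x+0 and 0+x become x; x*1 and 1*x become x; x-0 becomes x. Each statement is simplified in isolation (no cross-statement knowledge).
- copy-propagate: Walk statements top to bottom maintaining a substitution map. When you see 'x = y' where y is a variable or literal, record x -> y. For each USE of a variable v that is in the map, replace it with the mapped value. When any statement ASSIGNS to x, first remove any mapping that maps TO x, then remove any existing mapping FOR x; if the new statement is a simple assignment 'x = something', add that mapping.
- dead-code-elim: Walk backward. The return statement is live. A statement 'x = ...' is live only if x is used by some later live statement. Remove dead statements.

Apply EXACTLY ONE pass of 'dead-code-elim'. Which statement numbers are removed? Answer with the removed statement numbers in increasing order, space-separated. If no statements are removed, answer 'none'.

Backward liveness scan:
Stmt 1 'b = 0': DEAD (b not in live set [])
Stmt 2 'c = 3': DEAD (c not in live set [])
Stmt 3 'd = b * 0': DEAD (d not in live set [])
Stmt 4 'y = 9': KEEP (y is live); live-in = []
Stmt 5 'x = d + 9': DEAD (x not in live set ['y'])
Stmt 6 'return y': KEEP (return); live-in = ['y']
Removed statement numbers: [1, 2, 3, 5]
Surviving IR:
  y = 9
  return y

Answer: 1 2 3 5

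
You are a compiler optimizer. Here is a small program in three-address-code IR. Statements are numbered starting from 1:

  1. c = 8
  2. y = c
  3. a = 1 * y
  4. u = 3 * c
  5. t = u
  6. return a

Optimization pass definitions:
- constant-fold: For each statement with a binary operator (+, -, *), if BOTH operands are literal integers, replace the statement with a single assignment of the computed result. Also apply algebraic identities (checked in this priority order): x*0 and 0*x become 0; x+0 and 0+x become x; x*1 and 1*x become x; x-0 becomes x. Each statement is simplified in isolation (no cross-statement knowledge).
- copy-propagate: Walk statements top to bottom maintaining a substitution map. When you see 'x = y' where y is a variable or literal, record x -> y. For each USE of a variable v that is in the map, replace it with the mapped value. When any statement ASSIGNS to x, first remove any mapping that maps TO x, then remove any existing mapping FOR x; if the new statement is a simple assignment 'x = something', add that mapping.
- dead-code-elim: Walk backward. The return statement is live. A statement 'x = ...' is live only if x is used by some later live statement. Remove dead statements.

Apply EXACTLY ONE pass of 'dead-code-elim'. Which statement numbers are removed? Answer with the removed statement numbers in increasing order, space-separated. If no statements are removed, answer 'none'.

Backward liveness scan:
Stmt 1 'c = 8': KEEP (c is live); live-in = []
Stmt 2 'y = c': KEEP (y is live); live-in = ['c']
Stmt 3 'a = 1 * y': KEEP (a is live); live-in = ['y']
Stmt 4 'u = 3 * c': DEAD (u not in live set ['a'])
Stmt 5 't = u': DEAD (t not in live set ['a'])
Stmt 6 'return a': KEEP (return); live-in = ['a']
Removed statement numbers: [4, 5]
Surviving IR:
  c = 8
  y = c
  a = 1 * y
  return a

Answer: 4 5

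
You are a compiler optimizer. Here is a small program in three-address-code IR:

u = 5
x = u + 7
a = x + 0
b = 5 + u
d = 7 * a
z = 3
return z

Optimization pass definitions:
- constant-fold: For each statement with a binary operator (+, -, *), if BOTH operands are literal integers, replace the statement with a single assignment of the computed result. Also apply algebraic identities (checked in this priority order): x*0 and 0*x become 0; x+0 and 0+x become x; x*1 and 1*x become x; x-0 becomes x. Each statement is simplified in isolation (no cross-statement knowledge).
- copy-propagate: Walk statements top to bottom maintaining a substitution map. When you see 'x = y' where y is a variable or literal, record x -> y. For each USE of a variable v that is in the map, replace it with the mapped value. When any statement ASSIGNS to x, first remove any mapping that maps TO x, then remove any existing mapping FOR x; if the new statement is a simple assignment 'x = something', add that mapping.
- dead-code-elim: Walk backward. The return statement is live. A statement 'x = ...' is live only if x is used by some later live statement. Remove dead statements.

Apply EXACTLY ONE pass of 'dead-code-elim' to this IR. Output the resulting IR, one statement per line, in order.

Applying dead-code-elim statement-by-statement:
  [7] return z  -> KEEP (return); live=['z']
  [6] z = 3  -> KEEP; live=[]
  [5] d = 7 * a  -> DEAD (d not live)
  [4] b = 5 + u  -> DEAD (b not live)
  [3] a = x + 0  -> DEAD (a not live)
  [2] x = u + 7  -> DEAD (x not live)
  [1] u = 5  -> DEAD (u not live)
Result (2 stmts):
  z = 3
  return z

Answer: z = 3
return z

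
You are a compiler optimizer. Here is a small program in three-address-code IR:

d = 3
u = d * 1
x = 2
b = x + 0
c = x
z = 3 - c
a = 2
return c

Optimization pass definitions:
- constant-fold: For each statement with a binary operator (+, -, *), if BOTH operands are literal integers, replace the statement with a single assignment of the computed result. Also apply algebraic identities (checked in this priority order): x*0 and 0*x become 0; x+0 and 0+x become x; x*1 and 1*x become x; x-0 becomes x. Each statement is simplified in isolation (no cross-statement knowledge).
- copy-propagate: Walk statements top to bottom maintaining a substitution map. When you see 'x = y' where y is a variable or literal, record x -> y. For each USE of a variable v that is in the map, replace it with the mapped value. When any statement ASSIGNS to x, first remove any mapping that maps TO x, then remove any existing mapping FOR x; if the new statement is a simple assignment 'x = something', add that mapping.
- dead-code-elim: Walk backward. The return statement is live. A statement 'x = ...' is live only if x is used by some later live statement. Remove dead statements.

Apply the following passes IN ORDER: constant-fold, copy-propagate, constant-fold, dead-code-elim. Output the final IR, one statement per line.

Answer: return 2

Derivation:
Initial IR:
  d = 3
  u = d * 1
  x = 2
  b = x + 0
  c = x
  z = 3 - c
  a = 2
  return c
After constant-fold (8 stmts):
  d = 3
  u = d
  x = 2
  b = x
  c = x
  z = 3 - c
  a = 2
  return c
After copy-propagate (8 stmts):
  d = 3
  u = 3
  x = 2
  b = 2
  c = 2
  z = 3 - 2
  a = 2
  return 2
After constant-fold (8 stmts):
  d = 3
  u = 3
  x = 2
  b = 2
  c = 2
  z = 1
  a = 2
  return 2
After dead-code-elim (1 stmts):
  return 2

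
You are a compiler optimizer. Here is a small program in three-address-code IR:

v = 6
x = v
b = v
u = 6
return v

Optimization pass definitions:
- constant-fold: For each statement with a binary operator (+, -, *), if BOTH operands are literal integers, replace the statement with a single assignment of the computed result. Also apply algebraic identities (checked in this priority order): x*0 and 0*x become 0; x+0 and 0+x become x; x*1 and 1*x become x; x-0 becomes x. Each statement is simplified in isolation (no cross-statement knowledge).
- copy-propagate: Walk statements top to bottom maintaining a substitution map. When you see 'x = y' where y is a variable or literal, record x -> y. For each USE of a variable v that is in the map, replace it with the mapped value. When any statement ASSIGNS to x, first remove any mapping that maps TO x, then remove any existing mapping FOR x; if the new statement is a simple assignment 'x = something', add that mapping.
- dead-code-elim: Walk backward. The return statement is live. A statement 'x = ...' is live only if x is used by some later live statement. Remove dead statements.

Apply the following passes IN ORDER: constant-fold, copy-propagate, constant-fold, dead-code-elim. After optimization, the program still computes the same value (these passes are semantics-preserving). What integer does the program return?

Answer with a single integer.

Answer: 6

Derivation:
Initial IR:
  v = 6
  x = v
  b = v
  u = 6
  return v
After constant-fold (5 stmts):
  v = 6
  x = v
  b = v
  u = 6
  return v
After copy-propagate (5 stmts):
  v = 6
  x = 6
  b = 6
  u = 6
  return 6
After constant-fold (5 stmts):
  v = 6
  x = 6
  b = 6
  u = 6
  return 6
After dead-code-elim (1 stmts):
  return 6
Evaluate:
  v = 6  =>  v = 6
  x = v  =>  x = 6
  b = v  =>  b = 6
  u = 6  =>  u = 6
  return v = 6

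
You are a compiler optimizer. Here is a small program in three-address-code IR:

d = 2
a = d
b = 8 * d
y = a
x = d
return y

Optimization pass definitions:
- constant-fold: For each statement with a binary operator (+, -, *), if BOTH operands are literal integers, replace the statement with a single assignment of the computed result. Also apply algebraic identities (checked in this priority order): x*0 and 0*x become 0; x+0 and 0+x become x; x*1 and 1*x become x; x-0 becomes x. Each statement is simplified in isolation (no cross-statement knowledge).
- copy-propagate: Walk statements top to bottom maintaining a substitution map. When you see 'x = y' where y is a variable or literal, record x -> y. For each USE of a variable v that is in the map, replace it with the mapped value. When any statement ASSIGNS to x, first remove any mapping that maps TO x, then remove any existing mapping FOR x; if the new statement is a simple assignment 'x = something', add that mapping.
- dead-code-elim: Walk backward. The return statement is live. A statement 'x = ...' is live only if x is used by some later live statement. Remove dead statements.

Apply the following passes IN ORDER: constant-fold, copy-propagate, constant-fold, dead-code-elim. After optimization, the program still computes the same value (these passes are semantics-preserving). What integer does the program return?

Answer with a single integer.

Answer: 2

Derivation:
Initial IR:
  d = 2
  a = d
  b = 8 * d
  y = a
  x = d
  return y
After constant-fold (6 stmts):
  d = 2
  a = d
  b = 8 * d
  y = a
  x = d
  return y
After copy-propagate (6 stmts):
  d = 2
  a = 2
  b = 8 * 2
  y = 2
  x = 2
  return 2
After constant-fold (6 stmts):
  d = 2
  a = 2
  b = 16
  y = 2
  x = 2
  return 2
After dead-code-elim (1 stmts):
  return 2
Evaluate:
  d = 2  =>  d = 2
  a = d  =>  a = 2
  b = 8 * d  =>  b = 16
  y = a  =>  y = 2
  x = d  =>  x = 2
  return y = 2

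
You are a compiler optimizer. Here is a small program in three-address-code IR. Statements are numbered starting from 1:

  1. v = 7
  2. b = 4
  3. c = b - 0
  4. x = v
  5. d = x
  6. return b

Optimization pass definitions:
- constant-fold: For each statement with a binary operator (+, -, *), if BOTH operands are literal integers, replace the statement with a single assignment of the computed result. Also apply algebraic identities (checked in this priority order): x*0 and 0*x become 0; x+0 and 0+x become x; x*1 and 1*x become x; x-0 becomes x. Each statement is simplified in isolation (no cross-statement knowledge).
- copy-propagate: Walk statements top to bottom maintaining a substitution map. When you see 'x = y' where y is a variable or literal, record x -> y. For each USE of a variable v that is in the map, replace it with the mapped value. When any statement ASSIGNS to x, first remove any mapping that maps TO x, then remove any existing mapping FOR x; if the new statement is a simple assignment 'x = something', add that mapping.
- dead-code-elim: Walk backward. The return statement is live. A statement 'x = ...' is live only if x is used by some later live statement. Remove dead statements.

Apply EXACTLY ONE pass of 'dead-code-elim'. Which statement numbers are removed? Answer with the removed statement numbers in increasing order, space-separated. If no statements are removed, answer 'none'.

Backward liveness scan:
Stmt 1 'v = 7': DEAD (v not in live set [])
Stmt 2 'b = 4': KEEP (b is live); live-in = []
Stmt 3 'c = b - 0': DEAD (c not in live set ['b'])
Stmt 4 'x = v': DEAD (x not in live set ['b'])
Stmt 5 'd = x': DEAD (d not in live set ['b'])
Stmt 6 'return b': KEEP (return); live-in = ['b']
Removed statement numbers: [1, 3, 4, 5]
Surviving IR:
  b = 4
  return b

Answer: 1 3 4 5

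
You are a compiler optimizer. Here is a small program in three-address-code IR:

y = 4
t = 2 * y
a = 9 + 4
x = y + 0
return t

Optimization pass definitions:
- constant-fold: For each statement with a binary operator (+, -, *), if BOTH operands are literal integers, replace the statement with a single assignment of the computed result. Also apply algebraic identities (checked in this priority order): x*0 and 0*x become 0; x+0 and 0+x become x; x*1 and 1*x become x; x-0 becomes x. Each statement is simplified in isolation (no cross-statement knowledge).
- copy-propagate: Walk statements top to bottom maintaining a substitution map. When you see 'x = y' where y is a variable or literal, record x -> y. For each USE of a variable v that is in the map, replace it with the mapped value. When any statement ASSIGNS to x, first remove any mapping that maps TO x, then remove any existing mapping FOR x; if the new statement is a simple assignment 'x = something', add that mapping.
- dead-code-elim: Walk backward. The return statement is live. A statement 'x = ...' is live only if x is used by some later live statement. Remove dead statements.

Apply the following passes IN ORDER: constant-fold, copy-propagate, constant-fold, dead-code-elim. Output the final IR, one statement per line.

Initial IR:
  y = 4
  t = 2 * y
  a = 9 + 4
  x = y + 0
  return t
After constant-fold (5 stmts):
  y = 4
  t = 2 * y
  a = 13
  x = y
  return t
After copy-propagate (5 stmts):
  y = 4
  t = 2 * 4
  a = 13
  x = 4
  return t
After constant-fold (5 stmts):
  y = 4
  t = 8
  a = 13
  x = 4
  return t
After dead-code-elim (2 stmts):
  t = 8
  return t

Answer: t = 8
return t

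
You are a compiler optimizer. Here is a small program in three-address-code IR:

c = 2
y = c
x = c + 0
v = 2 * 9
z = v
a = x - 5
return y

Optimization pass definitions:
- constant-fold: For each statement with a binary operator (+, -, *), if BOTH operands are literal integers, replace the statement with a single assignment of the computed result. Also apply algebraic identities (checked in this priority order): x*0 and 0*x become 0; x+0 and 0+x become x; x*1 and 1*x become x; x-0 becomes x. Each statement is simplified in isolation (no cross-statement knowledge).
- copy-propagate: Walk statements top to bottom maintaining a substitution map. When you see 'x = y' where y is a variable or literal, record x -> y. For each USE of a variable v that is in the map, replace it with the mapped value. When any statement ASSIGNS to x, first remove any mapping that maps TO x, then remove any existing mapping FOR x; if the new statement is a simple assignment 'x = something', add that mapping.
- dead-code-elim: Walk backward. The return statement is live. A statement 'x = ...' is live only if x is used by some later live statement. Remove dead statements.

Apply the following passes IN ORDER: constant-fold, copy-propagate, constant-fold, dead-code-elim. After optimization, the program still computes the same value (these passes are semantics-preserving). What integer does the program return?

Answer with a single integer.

Initial IR:
  c = 2
  y = c
  x = c + 0
  v = 2 * 9
  z = v
  a = x - 5
  return y
After constant-fold (7 stmts):
  c = 2
  y = c
  x = c
  v = 18
  z = v
  a = x - 5
  return y
After copy-propagate (7 stmts):
  c = 2
  y = 2
  x = 2
  v = 18
  z = 18
  a = 2 - 5
  return 2
After constant-fold (7 stmts):
  c = 2
  y = 2
  x = 2
  v = 18
  z = 18
  a = -3
  return 2
After dead-code-elim (1 stmts):
  return 2
Evaluate:
  c = 2  =>  c = 2
  y = c  =>  y = 2
  x = c + 0  =>  x = 2
  v = 2 * 9  =>  v = 18
  z = v  =>  z = 18
  a = x - 5  =>  a = -3
  return y = 2

Answer: 2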